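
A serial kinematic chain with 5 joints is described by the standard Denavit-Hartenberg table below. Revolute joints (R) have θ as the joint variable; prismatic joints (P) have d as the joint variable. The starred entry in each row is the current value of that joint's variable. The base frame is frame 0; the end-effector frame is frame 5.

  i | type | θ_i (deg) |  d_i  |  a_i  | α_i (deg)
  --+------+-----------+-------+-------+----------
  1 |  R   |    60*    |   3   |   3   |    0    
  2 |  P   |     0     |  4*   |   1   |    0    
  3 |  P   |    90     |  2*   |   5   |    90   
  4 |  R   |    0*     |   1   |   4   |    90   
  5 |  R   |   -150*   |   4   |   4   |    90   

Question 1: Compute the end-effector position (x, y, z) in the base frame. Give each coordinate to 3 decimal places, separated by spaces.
-3.294 5.366 5.000

after link 1: o_1 = (1.5000, 2.5981, 3.0000)
after link 2: o_2 = (2.0000, 3.4641, 7.0000)
after link 3: o_3 = (-2.3301, 5.9641, 9.0000)
after link 4: o_4 = (-5.2942, 8.8301, 9.0000)
after link 5: o_5 = (-3.2942, 5.3660, 5.0000)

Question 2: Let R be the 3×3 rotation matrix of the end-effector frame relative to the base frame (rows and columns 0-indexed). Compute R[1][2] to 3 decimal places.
End-effector z-axis (col 2 of R) = (0.8660,0.5000,0.0000)
R[1][2] = 0.5000

0.500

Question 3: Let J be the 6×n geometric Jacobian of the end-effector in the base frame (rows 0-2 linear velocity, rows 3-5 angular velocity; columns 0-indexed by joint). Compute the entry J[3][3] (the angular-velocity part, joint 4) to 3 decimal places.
axis z_3 = (0.5000,0.8660,0.0000); lever o_n−o_3 = (-0.9641,-0.5981,-4.0000)
cross product → J_v[:, 3] = (-3.4641,2.0000,0.5359)
J_ω[:, 3] = z_3
entry J[3][3] = 0.5000

0.500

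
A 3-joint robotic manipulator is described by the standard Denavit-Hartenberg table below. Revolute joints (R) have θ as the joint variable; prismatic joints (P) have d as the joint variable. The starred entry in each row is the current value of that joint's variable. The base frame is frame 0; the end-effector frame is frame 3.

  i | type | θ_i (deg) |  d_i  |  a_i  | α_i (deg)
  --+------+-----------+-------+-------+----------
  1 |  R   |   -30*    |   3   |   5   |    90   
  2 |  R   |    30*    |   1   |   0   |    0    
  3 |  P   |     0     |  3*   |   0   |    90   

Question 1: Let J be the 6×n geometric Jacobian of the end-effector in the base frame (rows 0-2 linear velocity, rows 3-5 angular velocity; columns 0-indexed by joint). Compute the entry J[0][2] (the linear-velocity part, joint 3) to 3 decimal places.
prismatic axis z_2 = (-0.5000,-0.8660,0.0000)
J_v[:, 2] = z_2; J_ω[:, 2] = (0,0,0)
entry J[0][2] = -0.5000

-0.500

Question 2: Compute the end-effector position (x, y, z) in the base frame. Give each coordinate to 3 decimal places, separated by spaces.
2.330 -5.964 3.000

after link 1: o_1 = (4.3301, -2.5000, 3.0000)
after link 2: o_2 = (3.8301, -3.3660, 3.0000)
after link 3: o_3 = (2.3301, -5.9641, 3.0000)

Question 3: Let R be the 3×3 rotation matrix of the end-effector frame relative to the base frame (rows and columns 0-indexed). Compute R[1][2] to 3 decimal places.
End-effector z-axis (col 2 of R) = (0.4330,-0.2500,-0.8660)
R[1][2] = -0.2500

-0.250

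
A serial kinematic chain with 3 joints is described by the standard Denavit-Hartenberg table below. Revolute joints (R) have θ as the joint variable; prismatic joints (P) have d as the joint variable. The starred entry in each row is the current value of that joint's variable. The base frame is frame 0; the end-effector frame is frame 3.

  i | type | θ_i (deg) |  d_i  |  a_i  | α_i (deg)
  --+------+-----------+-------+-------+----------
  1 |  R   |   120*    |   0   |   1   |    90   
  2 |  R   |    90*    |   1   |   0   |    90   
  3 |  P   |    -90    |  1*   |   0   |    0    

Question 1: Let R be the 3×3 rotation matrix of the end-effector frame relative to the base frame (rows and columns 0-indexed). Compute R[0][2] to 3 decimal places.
End-effector z-axis (col 2 of R) = (-0.5000,0.8660,-0.0000)
R[0][2] = -0.5000

-0.500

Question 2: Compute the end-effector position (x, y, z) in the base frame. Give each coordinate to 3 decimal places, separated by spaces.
-0.134 2.232 0.000

after link 1: o_1 = (-0.5000, 0.8660, 0.0000)
after link 2: o_2 = (0.3660, 1.3660, 0.0000)
after link 3: o_3 = (-0.1340, 2.2321, 0.0000)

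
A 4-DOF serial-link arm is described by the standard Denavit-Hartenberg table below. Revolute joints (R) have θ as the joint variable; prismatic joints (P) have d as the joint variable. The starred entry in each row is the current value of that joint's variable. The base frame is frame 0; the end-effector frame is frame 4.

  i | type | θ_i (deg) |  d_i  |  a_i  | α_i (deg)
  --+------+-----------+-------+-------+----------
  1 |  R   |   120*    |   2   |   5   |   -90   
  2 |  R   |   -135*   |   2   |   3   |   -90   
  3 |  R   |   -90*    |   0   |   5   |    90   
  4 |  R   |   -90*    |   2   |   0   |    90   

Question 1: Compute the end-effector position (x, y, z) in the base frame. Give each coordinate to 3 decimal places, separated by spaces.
after link 1: o_1 = (-2.5000, 4.3301, 2.0000)
after link 2: o_2 = (-3.1714, 1.4930, 4.1213)
after link 3: o_3 = (-7.5015, -1.0070, 4.1213)
after link 4: o_4 = (-8.2086, 0.2178, 2.7071)

-8.209 0.218 2.707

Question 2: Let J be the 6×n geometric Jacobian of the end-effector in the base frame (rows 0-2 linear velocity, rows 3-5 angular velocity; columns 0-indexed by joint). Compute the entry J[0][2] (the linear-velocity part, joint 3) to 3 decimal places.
axis z_2 = (-0.3536,0.6124,0.7071); lever o_n−o_2 = (-5.0372,-1.2753,-1.4142)
cross product → J_v[:, 2] = (0.0357,-4.0619,3.5355)
J_ω[:, 2] = z_2
entry J[0][2] = 0.0357

0.036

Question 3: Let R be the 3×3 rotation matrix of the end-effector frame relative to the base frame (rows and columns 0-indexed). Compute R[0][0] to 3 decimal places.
0.354

End-effector x-axis (col 0 of R) = (0.3536,-0.6124,-0.7071)
R[0][0] = 0.3536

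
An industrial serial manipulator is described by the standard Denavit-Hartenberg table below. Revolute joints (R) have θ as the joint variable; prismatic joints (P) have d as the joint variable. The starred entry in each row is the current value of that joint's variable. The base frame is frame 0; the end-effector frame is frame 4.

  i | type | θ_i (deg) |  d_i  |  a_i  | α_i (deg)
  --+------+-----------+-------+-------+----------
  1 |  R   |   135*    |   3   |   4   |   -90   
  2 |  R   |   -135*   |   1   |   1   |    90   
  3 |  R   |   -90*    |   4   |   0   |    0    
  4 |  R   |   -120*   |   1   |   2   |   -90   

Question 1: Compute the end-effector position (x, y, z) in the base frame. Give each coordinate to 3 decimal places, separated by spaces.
-2.109 -0.720 -1.053

after link 1: o_1 = (-2.8284, 2.8284, 3.0000)
after link 2: o_2 = (-3.0355, 1.6213, 3.7071)
after link 3: o_3 = (-1.0355, -0.3787, 0.8787)
after link 4: o_4 = (-2.1087, -0.7198, -1.0532)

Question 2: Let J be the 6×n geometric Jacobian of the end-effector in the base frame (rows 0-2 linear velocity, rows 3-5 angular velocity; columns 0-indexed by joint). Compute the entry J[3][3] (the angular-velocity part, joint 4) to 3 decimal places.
0.500

axis z_3 = (0.5000,-0.5000,-0.7071); lever o_n−o_3 = (-1.0731,-0.3411,-1.9319)
cross product → J_v[:, 3] = (0.7247,1.7247,-0.7071)
J_ω[:, 3] = z_3
entry J[3][3] = 0.5000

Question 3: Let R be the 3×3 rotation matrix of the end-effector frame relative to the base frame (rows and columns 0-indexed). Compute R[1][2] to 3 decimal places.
0.862

End-effector z-axis (col 2 of R) = (0.3624,0.8624,-0.3536)
R[1][2] = 0.8624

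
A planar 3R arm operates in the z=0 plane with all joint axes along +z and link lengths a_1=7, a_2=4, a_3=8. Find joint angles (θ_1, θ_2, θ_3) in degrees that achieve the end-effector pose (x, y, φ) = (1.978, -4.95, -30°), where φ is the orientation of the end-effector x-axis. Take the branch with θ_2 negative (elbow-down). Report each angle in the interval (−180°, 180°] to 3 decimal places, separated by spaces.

-134.997 -134.993 -120.010

wrist centre = target − a_3·(cos φ, sin φ) = (-4.9502, -0.9500)
cos θ_2 = (25.4070−7²−4²)/(2·7·4) = -0.7070; θ_2 = -134.9928° (elbow-down)
β = atan2(-0.9500,-4.9502) = -169.1364°; ψ = atan2(-2.8288,4.1719) = -34.1393°
θ_1 = β − ψ = -134.9971°
θ_3 = φ − θ_1 − θ_2 = -120.0101° (wrapped to (-180°,180°])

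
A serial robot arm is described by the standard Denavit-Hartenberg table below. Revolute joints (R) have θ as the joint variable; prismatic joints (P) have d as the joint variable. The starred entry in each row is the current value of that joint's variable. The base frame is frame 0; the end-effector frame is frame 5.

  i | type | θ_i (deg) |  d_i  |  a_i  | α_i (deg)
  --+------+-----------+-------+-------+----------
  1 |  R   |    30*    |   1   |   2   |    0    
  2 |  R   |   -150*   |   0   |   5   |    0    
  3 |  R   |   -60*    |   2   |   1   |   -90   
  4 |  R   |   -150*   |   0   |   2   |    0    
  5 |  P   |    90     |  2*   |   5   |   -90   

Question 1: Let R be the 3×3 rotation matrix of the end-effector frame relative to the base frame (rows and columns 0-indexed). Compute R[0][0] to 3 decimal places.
-0.500

End-effector x-axis (col 0 of R) = (-0.5000,0.0000,0.8660)
R[0][0] = -0.5000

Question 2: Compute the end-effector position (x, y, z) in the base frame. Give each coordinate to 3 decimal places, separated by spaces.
-2.536 -5.330 8.330

after link 1: o_1 = (1.7321, 1.0000, 1.0000)
after link 2: o_2 = (-0.7679, -3.3301, 1.0000)
after link 3: o_3 = (-1.7679, -3.3301, 3.0000)
after link 4: o_4 = (-0.0359, -3.3301, 4.0000)
after link 5: o_5 = (-2.5359, -5.3301, 8.3301)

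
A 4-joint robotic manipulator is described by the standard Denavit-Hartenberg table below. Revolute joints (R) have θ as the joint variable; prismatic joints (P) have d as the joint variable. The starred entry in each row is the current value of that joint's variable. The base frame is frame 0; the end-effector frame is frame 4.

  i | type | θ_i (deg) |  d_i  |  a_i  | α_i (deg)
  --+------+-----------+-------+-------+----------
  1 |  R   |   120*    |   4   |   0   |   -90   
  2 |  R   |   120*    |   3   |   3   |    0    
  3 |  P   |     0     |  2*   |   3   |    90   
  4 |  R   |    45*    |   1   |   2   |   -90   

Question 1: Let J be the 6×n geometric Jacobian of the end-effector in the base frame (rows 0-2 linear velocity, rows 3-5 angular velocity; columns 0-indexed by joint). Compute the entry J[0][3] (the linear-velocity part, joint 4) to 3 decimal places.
axis z_3 = (-0.4330,0.7500,-0.5000); lever o_n−o_3 = (-1.3042,-0.5695,-1.7247)
cross product → J_v[:, 3] = (-1.5783,-0.0947,1.2247)
J_ω[:, 3] = z_3
entry J[0][3] = -1.5783

-1.578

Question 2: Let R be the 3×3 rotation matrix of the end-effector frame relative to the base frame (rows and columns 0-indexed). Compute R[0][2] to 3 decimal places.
-0.789

End-effector z-axis (col 2 of R) = (-0.7891,-0.0474,0.6124)
R[0][2] = -0.7891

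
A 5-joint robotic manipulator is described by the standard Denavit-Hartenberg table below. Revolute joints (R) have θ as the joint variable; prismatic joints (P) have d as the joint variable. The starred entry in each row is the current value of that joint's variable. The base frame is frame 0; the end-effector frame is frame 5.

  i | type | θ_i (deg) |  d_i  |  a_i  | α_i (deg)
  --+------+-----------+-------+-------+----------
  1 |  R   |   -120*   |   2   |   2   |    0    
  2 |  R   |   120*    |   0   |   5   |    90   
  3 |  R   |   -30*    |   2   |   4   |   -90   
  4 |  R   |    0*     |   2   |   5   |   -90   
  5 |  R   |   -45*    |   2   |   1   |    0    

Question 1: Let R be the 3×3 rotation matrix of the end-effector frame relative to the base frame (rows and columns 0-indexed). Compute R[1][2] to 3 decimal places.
1.000

End-effector z-axis (col 2 of R) = (0.0000,1.0000,0.0000)
R[1][2] = 1.0000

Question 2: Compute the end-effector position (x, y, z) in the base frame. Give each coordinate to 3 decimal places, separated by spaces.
13.760 -1.732 -0.509

after link 1: o_1 = (-1.0000, -1.7321, 2.0000)
after link 2: o_2 = (4.0000, -1.7321, 2.0000)
after link 3: o_3 = (7.4641, -3.7321, 0.0000)
after link 4: o_4 = (12.7942, -3.7321, -0.7679)
after link 5: o_5 = (13.7602, -1.7321, -0.5091)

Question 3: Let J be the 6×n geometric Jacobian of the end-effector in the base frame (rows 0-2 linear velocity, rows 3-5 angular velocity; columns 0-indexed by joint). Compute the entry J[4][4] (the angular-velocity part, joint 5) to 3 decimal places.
1.000

axis z_4 = (0.0000,1.0000,0.0000); lever o_n−o_4 = (0.9659,2.0000,0.2588)
cross product → J_v[:, 4] = (0.2588,0.0000,-0.9659)
J_ω[:, 4] = z_4
entry J[4][4] = 1.0000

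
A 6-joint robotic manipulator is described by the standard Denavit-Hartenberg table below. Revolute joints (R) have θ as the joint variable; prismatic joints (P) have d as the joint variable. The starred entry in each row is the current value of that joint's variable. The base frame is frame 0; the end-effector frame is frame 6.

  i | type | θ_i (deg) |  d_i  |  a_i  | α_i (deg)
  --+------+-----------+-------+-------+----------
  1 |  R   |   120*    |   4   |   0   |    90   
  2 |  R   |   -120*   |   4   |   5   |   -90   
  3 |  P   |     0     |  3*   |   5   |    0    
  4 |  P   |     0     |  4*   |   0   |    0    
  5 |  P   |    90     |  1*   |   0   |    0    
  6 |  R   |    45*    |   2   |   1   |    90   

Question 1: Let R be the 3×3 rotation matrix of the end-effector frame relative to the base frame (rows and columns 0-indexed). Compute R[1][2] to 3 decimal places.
-0.660

End-effector z-axis (col 2 of R) = (-0.4356,-0.6597,-0.6124)
R[1][2] = -0.6597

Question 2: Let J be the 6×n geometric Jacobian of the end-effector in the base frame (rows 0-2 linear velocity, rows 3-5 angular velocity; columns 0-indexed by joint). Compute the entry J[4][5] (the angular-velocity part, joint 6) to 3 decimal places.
0.750

axis z_5 = (-0.4330,0.7500,-0.5000); lever o_n−o_5 = (-1.6552,1.4526,-0.3876)
cross product → J_v[:, 5] = (0.4356,0.6597,0.6124)
J_ω[:, 5] = z_5
entry J[4][5] = 0.7500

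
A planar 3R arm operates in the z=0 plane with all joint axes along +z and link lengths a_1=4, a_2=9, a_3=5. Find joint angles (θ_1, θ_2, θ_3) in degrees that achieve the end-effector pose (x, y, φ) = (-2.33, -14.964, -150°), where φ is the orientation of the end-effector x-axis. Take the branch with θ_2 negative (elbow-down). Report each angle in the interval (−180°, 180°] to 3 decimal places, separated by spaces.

wrist centre = target − a_3·(cos φ, sin φ) = (2.0001, -12.4640)
cos θ_2 = (159.3518−4²−9²)/(2·4·9) = 0.8660; θ_2 = -30.0032° (elbow-down)
β = atan2(-12.4640,2.0001) = -80.8833°; ψ = atan2(-4.5004,11.7940) = -20.8862°
θ_1 = β − ψ = -59.9971°
θ_3 = φ − θ_1 − θ_2 = -59.9997° (wrapped to (-180°,180°])

-59.997 -30.003 -60.000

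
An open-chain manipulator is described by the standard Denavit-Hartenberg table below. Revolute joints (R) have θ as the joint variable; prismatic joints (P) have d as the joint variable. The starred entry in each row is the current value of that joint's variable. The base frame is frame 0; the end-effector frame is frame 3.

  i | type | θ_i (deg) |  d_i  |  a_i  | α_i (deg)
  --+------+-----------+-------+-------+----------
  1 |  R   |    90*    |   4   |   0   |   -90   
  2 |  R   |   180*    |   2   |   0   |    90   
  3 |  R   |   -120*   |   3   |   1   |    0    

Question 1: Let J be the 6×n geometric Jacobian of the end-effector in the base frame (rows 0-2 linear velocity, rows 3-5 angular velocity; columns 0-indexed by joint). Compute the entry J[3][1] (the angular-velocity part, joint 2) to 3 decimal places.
-1.000

axis z_1 = (-1.0000,0.0000,0.0000); lever o_n−o_1 = (-1.1340,0.5000,-3.0000)
cross product → J_v[:, 1] = (-0.0000,-3.0000,-0.5000)
J_ω[:, 1] = z_1
entry J[3][1] = -1.0000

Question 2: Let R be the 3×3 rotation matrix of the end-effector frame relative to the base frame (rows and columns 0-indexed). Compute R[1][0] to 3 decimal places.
End-effector x-axis (col 0 of R) = (0.8660,0.5000,-0.0000)
R[1][0] = 0.5000

0.500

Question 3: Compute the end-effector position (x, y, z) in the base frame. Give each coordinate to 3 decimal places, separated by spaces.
-1.134 0.500 1.000

after link 1: o_1 = (0.0000, 0.0000, 4.0000)
after link 2: o_2 = (-2.0000, 0.0000, 4.0000)
after link 3: o_3 = (-1.1340, 0.5000, 1.0000)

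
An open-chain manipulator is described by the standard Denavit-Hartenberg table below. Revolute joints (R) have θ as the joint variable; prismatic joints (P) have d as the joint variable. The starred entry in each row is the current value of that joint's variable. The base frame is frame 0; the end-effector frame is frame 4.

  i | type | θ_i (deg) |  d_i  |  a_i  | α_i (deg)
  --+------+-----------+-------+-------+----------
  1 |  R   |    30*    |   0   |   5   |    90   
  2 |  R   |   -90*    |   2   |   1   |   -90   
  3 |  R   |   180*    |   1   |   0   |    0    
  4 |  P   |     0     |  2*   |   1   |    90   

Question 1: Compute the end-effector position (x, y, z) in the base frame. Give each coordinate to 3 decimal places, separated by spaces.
7.928 2.268 0.000

after link 1: o_1 = (4.3301, 2.5000, 0.0000)
after link 2: o_2 = (5.3301, 0.7679, -1.0000)
after link 3: o_3 = (6.1962, 1.2679, -1.0000)
after link 4: o_4 = (7.9282, 2.2679, 0.0000)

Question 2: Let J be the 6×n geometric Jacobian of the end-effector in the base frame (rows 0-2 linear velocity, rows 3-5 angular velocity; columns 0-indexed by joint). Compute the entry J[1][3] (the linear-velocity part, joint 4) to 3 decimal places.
0.500

prismatic axis z_3 = (0.8660,0.5000,0.0000)
J_v[:, 3] = z_3; J_ω[:, 3] = (0,0,0)
entry J[1][3] = 0.5000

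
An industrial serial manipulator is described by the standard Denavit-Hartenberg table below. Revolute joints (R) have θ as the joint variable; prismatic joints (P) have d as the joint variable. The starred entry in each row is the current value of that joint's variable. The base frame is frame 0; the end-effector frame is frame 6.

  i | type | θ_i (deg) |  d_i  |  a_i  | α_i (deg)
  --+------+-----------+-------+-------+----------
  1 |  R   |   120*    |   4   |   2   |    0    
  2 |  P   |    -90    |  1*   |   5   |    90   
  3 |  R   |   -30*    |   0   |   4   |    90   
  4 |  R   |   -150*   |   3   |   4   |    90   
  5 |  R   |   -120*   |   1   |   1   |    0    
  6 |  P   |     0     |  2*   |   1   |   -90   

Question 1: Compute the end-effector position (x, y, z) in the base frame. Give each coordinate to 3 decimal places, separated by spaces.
after link 1: o_1 = (-1.0000, 1.7321, 4.0000)
after link 2: o_2 = (3.3301, 4.2321, 5.0000)
after link 3: o_3 = (6.3301, 5.9641, 3.0000)
after link 4: o_4 = (1.4330, 5.4462, 2.1340)
after link 5: o_5 = (2.3158, 4.6671, 2.9175)
after link 6: o_6 = (3.2566, 2.9216, 3.9510)

3.257 2.922 3.951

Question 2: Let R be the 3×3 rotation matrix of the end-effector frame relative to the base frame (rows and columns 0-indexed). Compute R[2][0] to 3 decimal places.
0.533

End-effector x-axis (col 0 of R) = (0.8248,0.1875,0.5335)
R[2][0] = 0.5335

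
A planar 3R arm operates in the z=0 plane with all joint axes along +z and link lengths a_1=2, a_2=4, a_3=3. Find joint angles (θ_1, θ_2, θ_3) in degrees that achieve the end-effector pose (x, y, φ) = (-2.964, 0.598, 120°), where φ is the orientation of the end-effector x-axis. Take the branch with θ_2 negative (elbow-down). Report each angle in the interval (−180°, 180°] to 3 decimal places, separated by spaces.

wrist centre = target − a_3·(cos φ, sin φ) = (-1.4640, -2.0001)
cos θ_2 = (6.1436−2²−4²)/(2·2·4) = -0.8660; θ_2 = -149.9999° (elbow-down)
β = atan2(-2.0001,-1.4640) = -126.2031°; ψ = atan2(-2.0000,-1.4641) = -126.2059°
θ_1 = β − ψ = 0.0029°
θ_3 = φ − θ_1 − θ_2 = -90.0029° (wrapped to (-180°,180°])

0.003 -150.000 -90.003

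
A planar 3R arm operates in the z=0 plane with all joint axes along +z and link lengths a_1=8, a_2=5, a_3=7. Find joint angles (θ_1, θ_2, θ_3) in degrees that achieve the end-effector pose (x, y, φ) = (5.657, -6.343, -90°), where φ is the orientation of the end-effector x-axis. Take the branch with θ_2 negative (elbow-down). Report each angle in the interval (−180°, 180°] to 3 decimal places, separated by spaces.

45.001 -134.998 -0.003

wrist centre = target − a_3·(cos φ, sin φ) = (5.6570, 0.6570)
cos θ_2 = (32.4333−8²−5²)/(2·8·5) = -0.7071; θ_2 = -134.9981° (elbow-down)
β = atan2(0.6570,5.6570) = 6.6246°; ψ = atan2(-3.5356,4.4646) = -38.3769°
θ_1 = β − ψ = 45.0015°
θ_3 = φ − θ_1 − θ_2 = -0.0033° (wrapped to (-180°,180°])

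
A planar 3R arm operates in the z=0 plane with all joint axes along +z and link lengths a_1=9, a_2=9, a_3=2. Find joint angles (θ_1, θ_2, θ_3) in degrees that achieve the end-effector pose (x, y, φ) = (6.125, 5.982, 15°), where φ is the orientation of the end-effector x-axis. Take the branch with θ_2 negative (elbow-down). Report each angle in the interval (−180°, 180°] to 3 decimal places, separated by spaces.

120.000 -135.003 30.003

wrist centre = target − a_3·(cos φ, sin φ) = (4.1931, 5.4644)
cos θ_2 = (47.4417−9²−9²)/(2·9·9) = -0.7071; θ_2 = -135.0035° (elbow-down)
β = atan2(5.4644,4.1931) = 52.4987°; ψ = atan2(-6.3636,2.6357) = -67.5017°
θ_1 = β − ψ = 120.0004°
θ_3 = φ − θ_1 − θ_2 = 30.0030° (wrapped to (-180°,180°])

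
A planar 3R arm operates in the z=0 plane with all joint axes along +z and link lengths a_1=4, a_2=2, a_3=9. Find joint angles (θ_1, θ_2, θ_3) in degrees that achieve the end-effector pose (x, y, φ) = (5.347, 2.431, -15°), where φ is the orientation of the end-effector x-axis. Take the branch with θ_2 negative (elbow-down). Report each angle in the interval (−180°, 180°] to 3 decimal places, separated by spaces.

134.995 -29.981 -120.015

wrist centre = target − a_3·(cos φ, sin φ) = (-3.3463, 4.7604)
cos θ_2 = (33.8591−4²−2²)/(2·4·2) = 0.8662; θ_2 = -29.9809° (elbow-down)
β = atan2(4.7604,-3.3463) = 125.1055°; ψ = atan2(-0.9994,5.7324) = -9.8899°
θ_1 = β − ψ = 134.9955°
θ_3 = φ − θ_1 − θ_2 = -120.0146° (wrapped to (-180°,180°])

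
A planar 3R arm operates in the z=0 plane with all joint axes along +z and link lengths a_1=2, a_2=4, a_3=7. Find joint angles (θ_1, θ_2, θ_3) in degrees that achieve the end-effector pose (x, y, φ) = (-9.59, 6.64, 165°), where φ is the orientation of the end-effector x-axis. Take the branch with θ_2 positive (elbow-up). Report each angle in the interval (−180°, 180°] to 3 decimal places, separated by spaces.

89.998 45.005 29.997

wrist centre = target − a_3·(cos φ, sin φ) = (-2.8285, 4.8283)
cos θ_2 = (31.3127−2²−4²)/(2·2·4) = 0.7070; θ_2 = 45.0052° (elbow-up)
β = atan2(4.8283,-2.8285) = 120.3628°; ψ = atan2(2.8287,4.8282) = 30.3648°
θ_1 = β − ψ = 89.9980°
θ_3 = φ − θ_1 − θ_2 = 29.9968° (wrapped to (-180°,180°])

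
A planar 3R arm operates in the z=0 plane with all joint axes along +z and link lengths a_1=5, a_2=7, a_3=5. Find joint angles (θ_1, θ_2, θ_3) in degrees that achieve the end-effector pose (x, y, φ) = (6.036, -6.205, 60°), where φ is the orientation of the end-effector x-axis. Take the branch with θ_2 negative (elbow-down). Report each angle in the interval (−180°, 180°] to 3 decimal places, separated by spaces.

wrist centre = target − a_3·(cos φ, sin φ) = (3.5360, -10.5351)
cos θ_2 = (123.4922−5²−7²)/(2·5·7) = 0.7070; θ_2 = -45.0061° (elbow-down)
β = atan2(-10.5351,3.5360) = -71.4462°; ψ = atan2(-4.9503,9.9492) = -26.4528°
θ_1 = β − ψ = -44.9934°
θ_3 = φ − θ_1 − θ_2 = 149.9995° (wrapped to (-180°,180°])

-44.993 -45.006 150.000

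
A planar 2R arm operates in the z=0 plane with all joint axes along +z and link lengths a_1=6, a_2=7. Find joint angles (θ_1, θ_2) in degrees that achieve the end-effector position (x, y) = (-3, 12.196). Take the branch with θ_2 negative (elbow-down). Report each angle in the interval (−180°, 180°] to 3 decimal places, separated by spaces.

120.003 -30.005

cos θ_2 = (157.7424−6²−7²)/(2·6·7) = 0.8660; θ_2 = -30.0051° (elbow-down)
β = atan2(12.1960,-3.0000) = 103.8194°; ψ = atan2(-3.5005,12.0619) = -16.1835°
θ_1 = β − ψ = 120.0029°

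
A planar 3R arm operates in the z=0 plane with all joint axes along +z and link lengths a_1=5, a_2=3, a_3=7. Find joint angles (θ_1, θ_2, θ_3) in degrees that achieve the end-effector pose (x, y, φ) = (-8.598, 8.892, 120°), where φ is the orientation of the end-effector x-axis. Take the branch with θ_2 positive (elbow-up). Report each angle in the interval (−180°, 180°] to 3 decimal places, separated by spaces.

wrist centre = target − a_3·(cos φ, sin φ) = (-5.0980, 2.8298)
cos θ_2 = (33.9975−5²−3²)/(2·5·3) = -0.0001; θ_2 = 90.0048° (elbow-up)
β = atan2(2.8298,-5.0980) = 150.9660°; ψ = atan2(3.0000,4.9997) = 30.9650°
θ_1 = β − ψ = 120.0010°
θ_3 = φ − θ_1 − θ_2 = -90.0058° (wrapped to (-180°,180°])

120.001 90.005 -90.006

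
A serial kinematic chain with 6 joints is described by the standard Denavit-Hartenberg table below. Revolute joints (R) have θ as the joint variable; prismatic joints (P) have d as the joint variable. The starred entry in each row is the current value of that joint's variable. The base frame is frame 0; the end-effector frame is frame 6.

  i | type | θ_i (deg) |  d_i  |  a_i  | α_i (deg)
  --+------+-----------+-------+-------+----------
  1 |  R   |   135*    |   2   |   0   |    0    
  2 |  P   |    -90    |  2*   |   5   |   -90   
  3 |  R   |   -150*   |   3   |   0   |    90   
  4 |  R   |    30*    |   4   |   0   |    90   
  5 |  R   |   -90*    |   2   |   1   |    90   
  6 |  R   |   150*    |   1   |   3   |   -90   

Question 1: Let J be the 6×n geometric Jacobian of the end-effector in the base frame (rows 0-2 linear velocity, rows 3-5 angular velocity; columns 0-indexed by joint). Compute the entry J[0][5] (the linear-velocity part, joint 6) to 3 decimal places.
-1.326

axis z_5 = (0.8839,0.1768,-0.4330); lever o_n−o_5 = (0.4246,-2.1196,-2.3080)
cross product → J_v[:, 5] = (-1.3258,1.8562,-1.9486)
J_ω[:, 5] = z_5
entry J[0][5] = -1.3258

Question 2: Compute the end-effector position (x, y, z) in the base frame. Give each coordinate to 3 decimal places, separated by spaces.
1.391 0.639 -0.406

after link 1: o_1 = (0.0000, 0.0000, 2.0000)
after link 2: o_2 = (3.5355, 3.5355, 4.0000)
after link 3: o_3 = (1.4142, 5.6569, 4.0000)
after link 4: o_4 = (0.0000, 4.2426, 0.5359)
after link 5: o_5 = (0.9659, 2.7591, 1.9019)
after link 6: o_6 = (1.3905, 0.6395, -0.4061)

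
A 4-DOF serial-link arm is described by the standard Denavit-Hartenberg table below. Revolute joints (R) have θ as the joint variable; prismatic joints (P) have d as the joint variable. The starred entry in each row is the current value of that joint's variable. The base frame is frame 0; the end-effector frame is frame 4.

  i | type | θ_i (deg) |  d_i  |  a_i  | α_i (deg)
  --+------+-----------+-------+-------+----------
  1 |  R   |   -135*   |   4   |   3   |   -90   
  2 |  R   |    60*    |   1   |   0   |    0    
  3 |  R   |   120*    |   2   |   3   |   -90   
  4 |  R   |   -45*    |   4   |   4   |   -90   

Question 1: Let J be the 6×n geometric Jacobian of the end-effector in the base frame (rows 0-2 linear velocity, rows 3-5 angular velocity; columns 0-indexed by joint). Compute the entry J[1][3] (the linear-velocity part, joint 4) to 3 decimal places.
axis z_3 = (0.0000,0.0000,1.0000); lever o_n−o_3 = (4.0000,0.0000,4.0000)
cross product → J_v[:, 3] = (-0.0000,4.0000,-0.0000)
J_ω[:, 3] = z_3
entry J[1][3] = 4.0000

4.000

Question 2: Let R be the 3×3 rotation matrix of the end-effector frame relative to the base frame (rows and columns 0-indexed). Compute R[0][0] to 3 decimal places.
1.000

End-effector x-axis (col 0 of R) = (1.0000,0.0000,-0.0000)
R[0][0] = 1.0000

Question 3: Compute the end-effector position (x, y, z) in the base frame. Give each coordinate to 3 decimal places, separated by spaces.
6.121 -2.121 8.000

after link 1: o_1 = (-2.1213, -2.1213, 4.0000)
after link 2: o_2 = (-1.4142, -2.8284, 4.0000)
after link 3: o_3 = (2.1213, -2.1213, 4.0000)
after link 4: o_4 = (6.1213, -2.1213, 8.0000)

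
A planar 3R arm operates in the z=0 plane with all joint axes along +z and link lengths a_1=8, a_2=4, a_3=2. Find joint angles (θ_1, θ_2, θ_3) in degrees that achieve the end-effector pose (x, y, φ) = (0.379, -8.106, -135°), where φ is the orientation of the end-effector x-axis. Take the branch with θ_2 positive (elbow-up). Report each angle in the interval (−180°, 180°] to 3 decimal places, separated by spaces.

wrist centre = target − a_3·(cos φ, sin φ) = (1.7932, -6.6918)
cos θ_2 = (47.9956−8²−4²)/(2·8·4) = -0.5001; θ_2 = 120.0045° (elbow-up)
β = atan2(-6.6918,1.7932) = -74.9988°; ψ = atan2(3.4639,5.9997) = 30.0000°
θ_1 = β − ψ = -104.9988°
θ_3 = φ − θ_1 − θ_2 = -150.0058° (wrapped to (-180°,180°])

-104.999 120.005 -150.006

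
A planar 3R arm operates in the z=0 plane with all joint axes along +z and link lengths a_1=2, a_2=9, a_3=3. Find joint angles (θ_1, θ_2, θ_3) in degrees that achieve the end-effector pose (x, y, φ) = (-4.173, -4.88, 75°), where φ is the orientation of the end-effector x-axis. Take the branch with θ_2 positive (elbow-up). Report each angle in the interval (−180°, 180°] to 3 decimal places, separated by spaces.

160.044 90.014 -175.058

wrist centre = target − a_3·(cos φ, sin φ) = (-4.9495, -7.7778)
cos θ_2 = (84.9909−2²−9²)/(2·2·9) = -0.0003; θ_2 = 90.0144° (elbow-up)
β = atan2(-7.7778,-4.9495) = -122.4710°; ψ = atan2(9.0000,1.9977) = 77.4849°
θ_1 = β − ψ = -199.9559°
θ_3 = φ − θ_1 − θ_2 = -175.0585° (wrapped to (-180°,180°])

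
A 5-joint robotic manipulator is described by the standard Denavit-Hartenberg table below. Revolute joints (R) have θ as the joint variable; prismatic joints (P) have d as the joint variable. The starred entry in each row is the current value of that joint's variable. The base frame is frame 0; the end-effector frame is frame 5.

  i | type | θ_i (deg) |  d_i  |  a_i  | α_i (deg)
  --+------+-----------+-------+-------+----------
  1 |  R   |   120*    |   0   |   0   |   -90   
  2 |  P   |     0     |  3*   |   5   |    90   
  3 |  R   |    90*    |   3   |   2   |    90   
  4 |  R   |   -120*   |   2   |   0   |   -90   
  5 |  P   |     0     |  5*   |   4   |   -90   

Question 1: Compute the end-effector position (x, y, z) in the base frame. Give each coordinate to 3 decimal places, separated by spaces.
-9.848 2.397 -2.964

after link 1: o_1 = (0.0000, 0.0000, 0.0000)
after link 2: o_2 = (-5.0981, 2.8301, 0.0000)
after link 3: o_3 = (-6.8301, 1.8301, 3.0000)
after link 4: o_4 = (-7.8301, 3.5622, 3.0000)
after link 5: o_5 = (-9.8481, 2.3971, -2.9641)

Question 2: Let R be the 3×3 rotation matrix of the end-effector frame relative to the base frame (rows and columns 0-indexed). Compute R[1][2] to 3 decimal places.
-0.866

End-effector z-axis (col 2 of R) = (0.5000,-0.8660,-0.0000)
R[1][2] = -0.8660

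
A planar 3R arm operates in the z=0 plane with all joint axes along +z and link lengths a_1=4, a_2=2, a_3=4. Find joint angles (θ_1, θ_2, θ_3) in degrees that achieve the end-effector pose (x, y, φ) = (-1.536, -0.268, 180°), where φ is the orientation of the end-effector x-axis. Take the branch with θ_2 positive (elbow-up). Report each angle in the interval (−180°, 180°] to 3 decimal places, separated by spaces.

-30.000 150.003 59.996

wrist centre = target − a_3·(cos φ, sin φ) = (2.4640, -0.2680)
cos θ_2 = (6.1431−4²−2²)/(2·4·2) = -0.8661; θ_2 = 150.0034° (elbow-up)
β = atan2(-0.2680,2.4640) = -6.2074°; ψ = atan2(0.9999,2.2679) = 23.7924°
θ_1 = β − ψ = -29.9998°
θ_3 = φ − θ_1 − θ_2 = 59.9964° (wrapped to (-180°,180°])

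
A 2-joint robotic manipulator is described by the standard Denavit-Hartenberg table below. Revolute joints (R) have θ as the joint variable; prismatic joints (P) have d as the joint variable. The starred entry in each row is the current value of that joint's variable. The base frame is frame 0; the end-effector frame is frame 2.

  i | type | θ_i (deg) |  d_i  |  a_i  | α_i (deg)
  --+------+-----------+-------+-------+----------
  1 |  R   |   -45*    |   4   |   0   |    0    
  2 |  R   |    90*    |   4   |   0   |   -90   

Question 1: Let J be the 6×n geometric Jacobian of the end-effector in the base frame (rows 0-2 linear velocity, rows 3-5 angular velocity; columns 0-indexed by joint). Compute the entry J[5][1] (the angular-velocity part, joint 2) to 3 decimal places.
axis z_1 = (0.0000,0.0000,1.0000); lever o_n−o_1 = (0.0000,0.0000,4.0000)
cross product → J_v[:, 1] = (0.0000,0.0000,0.0000)
J_ω[:, 1] = z_1
entry J[5][1] = 1.0000

1.000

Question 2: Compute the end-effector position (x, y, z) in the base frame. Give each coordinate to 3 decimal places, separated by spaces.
after link 1: o_1 = (0.0000, 0.0000, 4.0000)
after link 2: o_2 = (0.0000, 0.0000, 8.0000)

0.000 0.000 8.000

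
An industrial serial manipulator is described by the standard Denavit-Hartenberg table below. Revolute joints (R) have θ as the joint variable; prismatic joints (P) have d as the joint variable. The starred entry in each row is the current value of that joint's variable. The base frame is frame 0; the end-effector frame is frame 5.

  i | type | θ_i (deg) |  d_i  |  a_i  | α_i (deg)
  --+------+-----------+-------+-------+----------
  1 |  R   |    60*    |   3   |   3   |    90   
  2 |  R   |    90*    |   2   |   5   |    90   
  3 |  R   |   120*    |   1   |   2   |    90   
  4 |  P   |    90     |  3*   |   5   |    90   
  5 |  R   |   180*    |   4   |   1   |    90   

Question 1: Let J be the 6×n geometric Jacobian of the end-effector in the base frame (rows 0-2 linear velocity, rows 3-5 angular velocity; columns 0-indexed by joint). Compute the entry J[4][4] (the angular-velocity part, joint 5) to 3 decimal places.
-0.433

axis z_4 = (0.7500,-0.4330,-0.5000); lever o_n−o_4 = (2.5000,-2.5981,-2.0000)
cross product → J_v[:, 4] = (-0.4330,0.2500,-0.8660)
J_ω[:, 4] = z_4
entry J[4][4] = -0.4330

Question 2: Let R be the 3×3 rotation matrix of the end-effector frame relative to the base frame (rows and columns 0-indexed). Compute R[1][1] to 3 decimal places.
End-effector y-axis (col 1 of R) = (0.7500,-0.4330,-0.5000)
R[1][1] = -0.4330

-0.433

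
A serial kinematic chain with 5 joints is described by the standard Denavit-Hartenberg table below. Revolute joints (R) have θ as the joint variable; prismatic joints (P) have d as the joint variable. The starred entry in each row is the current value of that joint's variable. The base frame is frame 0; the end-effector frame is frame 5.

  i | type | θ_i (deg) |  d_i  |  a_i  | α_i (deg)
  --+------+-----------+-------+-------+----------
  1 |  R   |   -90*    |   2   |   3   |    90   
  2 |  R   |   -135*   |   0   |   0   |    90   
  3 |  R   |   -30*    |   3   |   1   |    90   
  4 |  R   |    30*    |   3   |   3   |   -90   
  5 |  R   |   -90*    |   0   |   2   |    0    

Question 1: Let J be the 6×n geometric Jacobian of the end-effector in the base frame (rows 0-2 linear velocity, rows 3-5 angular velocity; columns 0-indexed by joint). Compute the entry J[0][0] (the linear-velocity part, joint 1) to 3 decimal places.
-0.618

axis z_0 = ẑ; lever o_n−o_0 = (6.1292,0.6176,4.7464)
cross product → J_v[:, 0] = (-0.6176,6.1292,0.0000)
J_ω[:, 0] = z_0
entry J[0][0] = -0.6176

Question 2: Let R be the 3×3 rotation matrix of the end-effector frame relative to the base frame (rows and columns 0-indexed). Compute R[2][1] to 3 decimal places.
End-effector y-axis (col 1 of R) = (0.4330,0.8839,-0.1768)
R[2][1] = -0.1768

-0.177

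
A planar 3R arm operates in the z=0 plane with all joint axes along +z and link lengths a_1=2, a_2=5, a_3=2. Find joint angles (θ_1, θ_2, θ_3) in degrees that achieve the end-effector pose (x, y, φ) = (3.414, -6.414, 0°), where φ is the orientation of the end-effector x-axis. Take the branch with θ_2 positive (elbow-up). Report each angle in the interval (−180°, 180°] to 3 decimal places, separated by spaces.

wrist centre = target − a_3·(cos φ, sin φ) = (1.4140, -6.4140)
cos θ_2 = (43.1388−2²−5²)/(2·2·5) = 0.7069; θ_2 = 45.0135° (elbow-up)
β = atan2(-6.4140,1.4140) = -77.5677°; ψ = atan2(3.5364,5.5347) = 32.5764°
θ_1 = β − ψ = -110.1441°
θ_3 = φ − θ_1 − θ_2 = 65.1305° (wrapped to (-180°,180°])

-110.144 45.014 65.131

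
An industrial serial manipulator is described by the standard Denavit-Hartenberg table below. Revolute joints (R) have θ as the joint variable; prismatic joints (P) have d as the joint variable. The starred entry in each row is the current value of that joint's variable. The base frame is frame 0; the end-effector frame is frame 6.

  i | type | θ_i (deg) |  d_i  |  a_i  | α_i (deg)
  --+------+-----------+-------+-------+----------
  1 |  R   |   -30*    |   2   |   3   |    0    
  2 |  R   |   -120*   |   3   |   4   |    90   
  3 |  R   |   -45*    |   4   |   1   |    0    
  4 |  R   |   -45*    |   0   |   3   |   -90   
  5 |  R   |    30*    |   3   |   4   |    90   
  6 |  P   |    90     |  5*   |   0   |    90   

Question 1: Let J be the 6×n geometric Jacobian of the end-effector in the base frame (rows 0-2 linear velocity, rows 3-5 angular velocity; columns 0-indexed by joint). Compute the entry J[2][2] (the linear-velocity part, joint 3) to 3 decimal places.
3.707

axis z_2 = (-0.5000,0.8660,0.0000); lever o_n−o_2 = (-6.3755,3.6285,-9.6712)
cross product → J_v[:, 2] = (-8.3755,-4.8356,3.7071)
J_ω[:, 2] = z_2
entry J[2][2] = 3.7071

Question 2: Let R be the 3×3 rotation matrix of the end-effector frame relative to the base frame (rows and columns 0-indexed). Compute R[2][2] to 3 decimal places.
-0.866

End-effector z-axis (col 2 of R) = (0.2500,-0.4330,-0.8660)
R[2][2] = -0.8660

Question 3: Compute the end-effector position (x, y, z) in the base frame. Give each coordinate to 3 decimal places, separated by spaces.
-7.242 0.128 -4.671

after link 1: o_1 = (2.5981, -1.5000, 2.0000)
after link 2: o_2 = (-0.8660, -3.5000, 5.0000)
after link 3: o_3 = (-3.4784, -0.3895, 4.2929)
after link 4: o_4 = (-3.4784, -0.3895, 1.2929)
after link 5: o_5 = (-5.0765, -3.6215, -2.1712)
after link 6: o_6 = (-7.2415, 0.1285, -4.6712)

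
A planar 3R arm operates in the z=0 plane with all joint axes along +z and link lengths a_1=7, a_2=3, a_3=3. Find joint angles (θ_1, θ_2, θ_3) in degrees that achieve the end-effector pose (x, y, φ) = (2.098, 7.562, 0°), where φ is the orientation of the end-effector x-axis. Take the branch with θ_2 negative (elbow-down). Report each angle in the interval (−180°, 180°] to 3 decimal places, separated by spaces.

120.001 -90.003 -29.998

wrist centre = target − a_3·(cos φ, sin φ) = (-0.9020, 7.5620)
cos θ_2 = (57.9974−7²−3²)/(2·7·3) = -0.0001; θ_2 = -90.0035° (elbow-down)
β = atan2(7.5620,-0.9020) = 96.8021°; ψ = atan2(-3.0000,6.9998) = -23.1991°
θ_1 = β − ψ = 120.0013°
θ_3 = φ − θ_1 − θ_2 = -29.9978° (wrapped to (-180°,180°])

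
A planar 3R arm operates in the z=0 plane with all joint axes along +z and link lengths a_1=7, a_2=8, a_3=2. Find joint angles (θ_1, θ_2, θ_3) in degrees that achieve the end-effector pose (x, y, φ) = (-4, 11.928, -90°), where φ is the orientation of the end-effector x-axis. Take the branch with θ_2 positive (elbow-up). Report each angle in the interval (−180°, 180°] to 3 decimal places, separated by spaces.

wrist centre = target − a_3·(cos φ, sin φ) = (-4.0000, 13.9280)
cos θ_2 = (209.9892−7²−8²)/(2·7·8) = 0.8660; θ_2 = 30.0058° (elbow-up)
β = atan2(13.9280,-4.0000) = 106.0236°; ψ = atan2(4.0007,13.9278) = 16.0265°
θ_1 = β − ψ = 89.9971°
θ_3 = φ − θ_1 − θ_2 = 149.9971° (wrapped to (-180°,180°])

89.997 30.006 149.997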